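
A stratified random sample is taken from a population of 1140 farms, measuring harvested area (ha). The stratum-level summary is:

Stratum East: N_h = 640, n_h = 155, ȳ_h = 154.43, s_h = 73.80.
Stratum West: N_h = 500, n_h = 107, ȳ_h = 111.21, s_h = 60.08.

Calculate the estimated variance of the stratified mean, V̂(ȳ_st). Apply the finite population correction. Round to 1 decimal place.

V̂(ȳ_st) ≈ 13.5

V̂(ȳ_st) = Σ W_h² (1 − n_h/N_h) s_h²/n_h, with W_h = N_h/N and N = 1140:
  stratum East: (640/1140)²·(1 − 155/640)·73.80²/155 = 8.39253
  stratum West: (500/1140)²·(1 − 107/500)·60.08²/107 = 5.10069
V̂(ȳ_st) = 13.4932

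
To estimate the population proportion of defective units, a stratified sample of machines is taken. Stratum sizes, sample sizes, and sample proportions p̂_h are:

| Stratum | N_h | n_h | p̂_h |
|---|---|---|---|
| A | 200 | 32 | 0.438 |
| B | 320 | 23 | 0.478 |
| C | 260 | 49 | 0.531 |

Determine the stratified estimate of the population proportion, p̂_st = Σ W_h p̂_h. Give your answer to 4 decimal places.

p̂_st ≈ 0.4854

N = 780; stratum weights W_h = N_h/N.
p̂_st = Σ W_h p̂_h = (200·0.438 + 320·0.478 + 260·0.531)/780 = 0.48541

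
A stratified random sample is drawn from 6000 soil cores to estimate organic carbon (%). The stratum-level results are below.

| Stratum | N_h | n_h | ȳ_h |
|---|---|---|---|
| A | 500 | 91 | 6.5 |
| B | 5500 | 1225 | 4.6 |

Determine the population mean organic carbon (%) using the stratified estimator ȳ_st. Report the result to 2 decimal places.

ȳ_st ≈ 4.76

N = Σ N_h = 6000. Stratum weights W_h = N_h/N.
ȳ_st = (500·6.5 + 5500·4.6) / 6000 = 4.7583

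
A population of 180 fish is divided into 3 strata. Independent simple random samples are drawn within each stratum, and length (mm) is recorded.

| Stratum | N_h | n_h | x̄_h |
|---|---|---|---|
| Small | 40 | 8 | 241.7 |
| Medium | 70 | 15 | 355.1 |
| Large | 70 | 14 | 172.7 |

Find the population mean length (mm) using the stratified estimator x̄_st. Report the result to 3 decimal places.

N = Σ N_h = 180. Stratum weights W_h = N_h/N.
x̄_st = (40·241.7 + 70·355.1 + 70·172.7) / 180 = 258.96667

x̄_st ≈ 258.967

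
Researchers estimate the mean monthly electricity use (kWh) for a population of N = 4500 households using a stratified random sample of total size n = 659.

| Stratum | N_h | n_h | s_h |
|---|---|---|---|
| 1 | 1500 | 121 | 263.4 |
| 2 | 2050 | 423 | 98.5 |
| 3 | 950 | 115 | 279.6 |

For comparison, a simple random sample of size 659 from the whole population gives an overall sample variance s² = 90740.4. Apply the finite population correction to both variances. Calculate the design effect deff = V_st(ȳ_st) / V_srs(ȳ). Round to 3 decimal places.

deff ≈ 0.757

V̂(ȳ_st) = Σ W_h² (1 − n_h/N_h) s_h²/n_h, with W_h = N_h/N and N = 4500:
  stratum 1: (1500/4500)²·(1 − 121/1500)·263.4²/121 = 58.5702
  stratum 2: (2050/4500)²·(1 − 423/2050)·98.5²/423 = 3.77788
  stratum 3: (950/4500)²·(1 − 115/950)·279.6²/115 = 26.6294
V_st = 88.9775
V_srs = (1 − 659/4500)·90740.4/659 = 117.53
deff = V_st / V_srs = 88.9775/117.53 = 0.7571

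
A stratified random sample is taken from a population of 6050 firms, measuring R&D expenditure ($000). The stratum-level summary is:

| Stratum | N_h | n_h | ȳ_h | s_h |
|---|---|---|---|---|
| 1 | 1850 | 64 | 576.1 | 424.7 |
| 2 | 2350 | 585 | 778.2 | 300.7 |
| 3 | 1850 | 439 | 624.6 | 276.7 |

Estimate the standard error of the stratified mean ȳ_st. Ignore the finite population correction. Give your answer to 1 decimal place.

V̂(ȳ_st) = Σ W_h² s_h²/n_h, with W_h = N_h/N and N = 6050:
  stratum 1: (1850/6050)²·424.7²/64 = 263.522
  stratum 2: (2350/6050)²·300.7²/585 = 23.3204
  stratum 3: (1850/6050)²·276.7²/439 = 16.3075
V̂(ȳ_st) = 303.15
SE(ȳ_st) = √303.15 = 17.4112

SE(ȳ_st) ≈ 17.4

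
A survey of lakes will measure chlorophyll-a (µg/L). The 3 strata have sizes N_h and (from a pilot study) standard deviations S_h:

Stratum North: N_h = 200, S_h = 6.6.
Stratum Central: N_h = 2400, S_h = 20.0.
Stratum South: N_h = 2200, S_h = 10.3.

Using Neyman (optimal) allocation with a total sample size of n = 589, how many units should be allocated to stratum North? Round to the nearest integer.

Neyman allocation: n_h = n · N_h S_h / Σ N_i S_i, with n = 589.
  stratum North: N_h·S_h = 200·6.6 = 1320.00
  stratum Central: N_h·S_h = 2400·20.0 = 48000.00
  stratum South: N_h·S_h = 2200·10.3 = 22660.00
Σ N_h S_h = 71980.00
n for stratum North = 589·1320.00/71980.00 = 10.801 → 11

11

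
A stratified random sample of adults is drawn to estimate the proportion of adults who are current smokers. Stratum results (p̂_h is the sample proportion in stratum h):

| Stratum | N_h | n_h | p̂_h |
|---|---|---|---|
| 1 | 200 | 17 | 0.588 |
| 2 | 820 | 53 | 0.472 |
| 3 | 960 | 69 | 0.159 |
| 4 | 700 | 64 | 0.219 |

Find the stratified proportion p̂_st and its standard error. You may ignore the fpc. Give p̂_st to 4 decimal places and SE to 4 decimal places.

p̂_st ≈ 0.3025, SE ≈ 0.0312

N = 2680; stratum weights W_h = N_h/N.
p̂_st = Σ W_h p̂_h = (200·0.588 + 820·0.472 + 960·0.159 + 700·0.219)/2680 = 0.30246
V̂(p̂_st) = Σ W_h² p̂_h(1−p̂_h)/(n_h−1):
  stratum 1: (200/2680)²·0.588·0.412/16 = 8.43228e-05
  stratum 2: (820/2680)²·0.472·0.528/52 = 0.000448674
  stratum 3: (960/2680)²·0.159·0.841/68 = 0.000252323
  stratum 4: (700/2680)²·0.219·0.781/63 = 0.000185217
V̂(p̂_st) = 0.000970537; SE = √V̂ = 0.0311534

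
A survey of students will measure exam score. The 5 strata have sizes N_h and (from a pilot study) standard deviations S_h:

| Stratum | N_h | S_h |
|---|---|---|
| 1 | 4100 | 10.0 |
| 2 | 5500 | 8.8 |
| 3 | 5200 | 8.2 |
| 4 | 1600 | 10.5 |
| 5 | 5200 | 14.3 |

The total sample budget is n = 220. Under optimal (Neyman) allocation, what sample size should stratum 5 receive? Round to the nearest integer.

73

Neyman allocation: n_h = n · N_h S_h / Σ N_i S_i, with n = 220.
  stratum 1: N_h·S_h = 4100·10.0 = 41000.00
  stratum 2: N_h·S_h = 5500·8.8 = 48400.00
  stratum 3: N_h·S_h = 5200·8.2 = 42640.00
  stratum 4: N_h·S_h = 1600·10.5 = 16800.00
  stratum 5: N_h·S_h = 5200·14.3 = 74360.00
Σ N_h S_h = 223200.00
n for stratum 5 = 220·74360.00/223200.00 = 73.294 → 73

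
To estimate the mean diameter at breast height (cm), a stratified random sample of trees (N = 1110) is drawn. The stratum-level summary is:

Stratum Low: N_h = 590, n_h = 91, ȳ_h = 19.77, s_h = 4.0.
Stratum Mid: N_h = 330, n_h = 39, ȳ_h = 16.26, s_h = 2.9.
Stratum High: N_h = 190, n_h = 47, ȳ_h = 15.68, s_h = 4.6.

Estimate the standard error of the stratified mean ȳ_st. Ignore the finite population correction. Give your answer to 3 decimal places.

SE(ȳ_st) ≈ 0.286

V̂(ȳ_st) = Σ W_h² s_h²/n_h, with W_h = N_h/N and N = 1110:
  stratum Low: (590/1110)²·4.0²/91 = 0.0496749
  stratum Mid: (330/1110)²·2.9²/39 = 0.0190596
  stratum High: (190/1110)²·4.6²/47 = 0.013191
V̂(ȳ_st) = 0.0819255
SE(ȳ_st) = √0.0819255 = 0.286226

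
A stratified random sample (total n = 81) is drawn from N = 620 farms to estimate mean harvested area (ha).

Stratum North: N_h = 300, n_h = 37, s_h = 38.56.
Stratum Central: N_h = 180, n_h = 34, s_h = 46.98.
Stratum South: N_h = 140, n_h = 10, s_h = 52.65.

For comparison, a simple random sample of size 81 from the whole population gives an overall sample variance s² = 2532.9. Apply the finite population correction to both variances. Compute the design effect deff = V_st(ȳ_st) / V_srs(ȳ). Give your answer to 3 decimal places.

V̂(ȳ_st) = Σ W_h² (1 − n_h/N_h) s_h²/n_h, with W_h = N_h/N and N = 620:
  stratum North: (300/620)²·(1 − 37/300)·38.56²/37 = 8.24833
  stratum Central: (180/620)²·(1 − 34/180)·46.98²/34 = 4.43802
  stratum South: (140/620)²·(1 − 10/140)·52.65²/10 = 13.1246
V_st = 25.8109
V_srs = (1 − 81/620)·2532.9/81 = 27.185
deff = V_st / V_srs = 25.8109/27.185 = 0.9495

deff ≈ 0.949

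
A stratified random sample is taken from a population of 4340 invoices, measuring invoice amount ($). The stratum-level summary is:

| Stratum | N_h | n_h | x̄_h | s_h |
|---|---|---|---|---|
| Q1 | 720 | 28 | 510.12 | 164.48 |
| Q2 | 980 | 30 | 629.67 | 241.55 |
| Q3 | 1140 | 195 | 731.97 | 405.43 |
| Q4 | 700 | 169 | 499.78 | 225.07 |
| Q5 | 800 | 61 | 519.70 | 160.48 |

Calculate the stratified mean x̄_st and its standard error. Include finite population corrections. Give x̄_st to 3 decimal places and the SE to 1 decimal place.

x̄_st = Σ W_h x̄_h = (720·510.12 + 980·629.67 + 1140·731.97 + 700·499.78 + 800·519.70)/4340 = 595.48728
V̂(x̄_st) = Σ W_h² (1 − n_h/N_h) s_h²/n_h, with W_h = N_h/N and N = 4340:
  stratum Q1: (720/4340)²·(1 − 28/720)·164.48²/28 = 25.558
  stratum Q2: (980/4340)²·(1 − 30/980)·241.55²/30 = 96.1309
  stratum Q3: (1140/4340)²·(1 − 195/1140)·405.43²/195 = 48.2119
  stratum Q4: (700/4340)²·(1 − 169/700)·225.07²/169 = 5.91509
  stratum Q5: (800/4340)²·(1 − 61/800)·160.48²/61 = 13.2516
V̂(x̄_st) = 189.067
SE(x̄_st) = √189.067 = 13.7502

x̄_st ≈ 595.487, SE ≈ 13.8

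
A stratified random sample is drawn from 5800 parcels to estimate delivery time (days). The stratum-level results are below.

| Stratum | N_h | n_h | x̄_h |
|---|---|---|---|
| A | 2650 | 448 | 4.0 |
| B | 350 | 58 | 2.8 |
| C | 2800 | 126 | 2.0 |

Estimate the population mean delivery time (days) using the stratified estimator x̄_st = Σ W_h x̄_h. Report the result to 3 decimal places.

x̄_st ≈ 2.962

N = Σ N_h = 5800. Stratum weights W_h = N_h/N.
x̄_st = (2650·4.0 + 350·2.8 + 2800·2.0) / 5800 = 2.96207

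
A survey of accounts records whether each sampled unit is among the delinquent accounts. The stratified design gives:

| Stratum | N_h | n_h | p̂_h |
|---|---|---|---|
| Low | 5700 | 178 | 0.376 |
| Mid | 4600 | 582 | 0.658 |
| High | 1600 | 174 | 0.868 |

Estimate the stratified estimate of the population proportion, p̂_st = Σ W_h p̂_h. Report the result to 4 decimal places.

N = 11900; stratum weights W_h = N_h/N.
p̂_st = Σ W_h p̂_h = (5700·0.376 + 4600·0.658 + 1600·0.868)/11900 = 0.55116

p̂_st ≈ 0.5512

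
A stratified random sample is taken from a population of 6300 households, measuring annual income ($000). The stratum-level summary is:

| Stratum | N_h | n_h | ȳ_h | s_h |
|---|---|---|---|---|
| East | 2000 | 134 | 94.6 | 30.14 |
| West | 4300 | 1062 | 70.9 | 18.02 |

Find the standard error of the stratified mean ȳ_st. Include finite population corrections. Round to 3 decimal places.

V̂(ȳ_st) = Σ W_h² (1 − n_h/N_h) s_h²/n_h, with W_h = N_h/N and N = 6300:
  stratum East: (2000/6300)²·(1 − 134/2000)·30.14²/134 = 0.637444
  stratum West: (4300/6300)²·(1 − 1062/4300)·18.02²/1062 = 0.107263
V̂(ȳ_st) = 0.744707
SE(ȳ_st) = √0.744707 = 0.862964

SE(ȳ_st) ≈ 0.863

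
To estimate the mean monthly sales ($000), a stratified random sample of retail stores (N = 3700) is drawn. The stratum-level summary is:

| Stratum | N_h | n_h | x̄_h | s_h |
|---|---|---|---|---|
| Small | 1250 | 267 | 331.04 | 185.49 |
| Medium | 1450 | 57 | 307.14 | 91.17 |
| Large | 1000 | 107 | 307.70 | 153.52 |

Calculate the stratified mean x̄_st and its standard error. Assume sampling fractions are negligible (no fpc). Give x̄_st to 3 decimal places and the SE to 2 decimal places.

x̄_st = Σ W_h x̄_h = (1250·331.04 + 1450·307.14 + 1000·307.70)/3700 = 315.36568
V̂(x̄_st) = Σ W_h² s_h²/n_h, with W_h = N_h/N and N = 3700:
  stratum Small: (1250/3700)²·185.49²/267 = 14.7078
  stratum Medium: (1450/3700)²·91.17²/57 = 22.3955
  stratum Large: (1000/3700)²·153.52²/107 = 16.0895
V̂(x̄_st) = 53.1928
SE(x̄_st) = √53.1928 = 7.29334

x̄_st ≈ 315.366, SE ≈ 7.29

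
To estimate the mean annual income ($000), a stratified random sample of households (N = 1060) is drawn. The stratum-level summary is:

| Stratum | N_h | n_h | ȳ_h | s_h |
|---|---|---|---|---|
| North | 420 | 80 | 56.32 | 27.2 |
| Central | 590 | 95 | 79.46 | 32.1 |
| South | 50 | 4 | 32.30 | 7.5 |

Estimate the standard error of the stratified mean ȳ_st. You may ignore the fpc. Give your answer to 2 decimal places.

V̂(ȳ_st) = Σ W_h² s_h²/n_h, with W_h = N_h/N and N = 1060:
  stratum North: (420/1060)²·27.2²/80 = 1.45189
  stratum Central: (590/1060)²·32.1²/95 = 3.36031
  stratum South: (50/1060)²·7.5²/4 = 0.0312889
V̂(ȳ_st) = 4.84349
SE(ȳ_st) = √4.84349 = 2.20079

SE(ȳ_st) ≈ 2.20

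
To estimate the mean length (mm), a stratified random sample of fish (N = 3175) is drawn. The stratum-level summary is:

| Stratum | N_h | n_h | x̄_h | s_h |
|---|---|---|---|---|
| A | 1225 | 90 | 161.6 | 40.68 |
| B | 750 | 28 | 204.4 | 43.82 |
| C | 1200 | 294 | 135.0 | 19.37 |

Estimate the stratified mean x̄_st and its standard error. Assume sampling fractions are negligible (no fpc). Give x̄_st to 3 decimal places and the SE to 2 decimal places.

x̄_st = Σ W_h x̄_h = (1225·161.6 + 750·204.4 + 1200·135.0)/3175 = 161.65669
V̂(x̄_st) = Σ W_h² s_h²/n_h, with W_h = N_h/N and N = 3175:
  stratum A: (1225/3175)²·40.68²/90 = 2.73718
  stratum B: (750/3175)²·43.82²/28 = 3.82668
  stratum C: (1200/3175)²·19.37²/294 = 0.1823
V̂(x̄_st) = 6.74616
SE(x̄_st) = √6.74616 = 2.59734

x̄_st ≈ 161.657, SE ≈ 2.60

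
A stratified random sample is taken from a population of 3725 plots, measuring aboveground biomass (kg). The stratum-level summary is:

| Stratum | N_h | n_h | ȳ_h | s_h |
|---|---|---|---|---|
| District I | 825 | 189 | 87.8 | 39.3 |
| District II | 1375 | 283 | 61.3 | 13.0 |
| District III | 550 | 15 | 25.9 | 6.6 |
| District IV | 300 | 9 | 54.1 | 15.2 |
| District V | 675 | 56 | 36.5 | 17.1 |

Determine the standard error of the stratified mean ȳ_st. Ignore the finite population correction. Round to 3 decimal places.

SE(ȳ_st) ≈ 0.940

V̂(ȳ_st) = Σ W_h² s_h²/n_h, with W_h = N_h/N and N = 3725:
  stratum District I: (825/3725)²·39.3²/189 = 0.400847
  stratum District II: (1375/3725)²·13.0²/283 = 0.0813679
  stratum District III: (550/3725)²·6.6²/15 = 0.0633096
  stratum District IV: (300/3725)²·15.2²/9 = 0.166508
  stratum District V: (675/3725)²·17.1²/56 = 0.171459
V̂(ȳ_st) = 0.883491
SE(ȳ_st) = √0.883491 = 0.939942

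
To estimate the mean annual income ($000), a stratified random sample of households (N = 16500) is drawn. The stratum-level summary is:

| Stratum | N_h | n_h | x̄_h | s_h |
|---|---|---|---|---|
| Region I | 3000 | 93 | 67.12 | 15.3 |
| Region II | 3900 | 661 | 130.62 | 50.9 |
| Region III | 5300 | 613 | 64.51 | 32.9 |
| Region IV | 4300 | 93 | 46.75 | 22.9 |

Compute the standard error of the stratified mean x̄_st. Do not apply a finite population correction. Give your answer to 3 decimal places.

V̂(x̄_st) = Σ W_h² s_h²/n_h, with W_h = N_h/N and N = 16500:
  stratum Region I: (3000/16500)²·15.3²/93 = 0.0832098
  stratum Region II: (3900/16500)²·50.9²/661 = 0.218975
  stratum Region III: (5300/16500)²·32.9²/613 = 0.182186
  stratum Region IV: (4300/16500)²·22.9²/93 = 0.382963
V̂(x̄_st) = 0.867335
SE(x̄_st) = √0.867335 = 0.931308

SE(x̄_st) ≈ 0.931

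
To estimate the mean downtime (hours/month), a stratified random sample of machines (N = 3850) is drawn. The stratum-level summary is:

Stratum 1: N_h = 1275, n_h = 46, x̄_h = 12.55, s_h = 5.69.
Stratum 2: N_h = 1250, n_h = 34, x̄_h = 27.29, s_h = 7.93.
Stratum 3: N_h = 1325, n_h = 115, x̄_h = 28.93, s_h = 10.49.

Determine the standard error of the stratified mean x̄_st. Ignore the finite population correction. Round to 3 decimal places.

SE(x̄_st) ≈ 0.621

V̂(x̄_st) = Σ W_h² s_h²/n_h, with W_h = N_h/N and N = 3850:
  stratum 1: (1275/3850)²·5.69²/46 = 0.0771908
  stratum 2: (1250/3850)²·7.93²/34 = 0.194969
  stratum 3: (1325/3850)²·10.49²/115 = 0.113335
V̂(x̄_st) = 0.385495
SE(x̄_st) = √0.385495 = 0.620882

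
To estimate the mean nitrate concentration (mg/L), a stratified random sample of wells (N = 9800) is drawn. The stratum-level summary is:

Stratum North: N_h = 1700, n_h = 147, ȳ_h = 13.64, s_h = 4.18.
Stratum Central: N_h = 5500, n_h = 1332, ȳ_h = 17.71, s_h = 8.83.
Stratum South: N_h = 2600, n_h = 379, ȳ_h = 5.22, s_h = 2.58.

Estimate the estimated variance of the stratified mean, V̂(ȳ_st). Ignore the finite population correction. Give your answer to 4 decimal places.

V̂(ȳ_st) = Σ W_h² s_h²/n_h, with W_h = N_h/N and N = 9800:
  stratum North: (1700/9800)²·4.18²/147 = 0.00357669
  stratum Central: (5500/9800)²·8.83²/1332 = 0.018437
  stratum South: (2600/9800)²·2.58²/379 = 0.00123622
V̂(ȳ_st) = 0.0232499

V̂(ȳ_st) ≈ 0.0232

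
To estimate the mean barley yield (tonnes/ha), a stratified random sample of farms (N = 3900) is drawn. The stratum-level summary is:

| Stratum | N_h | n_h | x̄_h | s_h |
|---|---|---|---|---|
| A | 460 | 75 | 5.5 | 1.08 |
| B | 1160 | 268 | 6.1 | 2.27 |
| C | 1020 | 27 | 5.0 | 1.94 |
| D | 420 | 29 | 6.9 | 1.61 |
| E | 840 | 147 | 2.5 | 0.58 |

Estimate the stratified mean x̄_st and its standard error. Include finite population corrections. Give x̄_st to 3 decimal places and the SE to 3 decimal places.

x̄_st = Σ W_h x̄_h = (460·5.5 + 1160·6.1 + 1020·5.0 + 420·6.9 + 840·2.5)/3900 = 5.05231
V̂(x̄_st) = Σ W_h² (1 − n_h/N_h) s_h²/n_h, with W_h = N_h/N and N = 3900:
  stratum A: (460/3900)²·(1 − 75/460)·1.08²/75 = 0.000181082
  stratum B: (1160/3900)²·(1 − 268/1160)·2.27²/268 = 0.00130801
  stratum C: (1020/3900)²·(1 − 27/1020)·1.94²/27 = 0.00928239
  stratum D: (420/3900)²·(1 − 29/420)·1.61²/29 = 0.000965052
  stratum E: (840/3900)²·(1 − 147/840)·0.58²/147 = 8.75834e-05
V̂(x̄_st) = 0.0118241
SE(x̄_st) = √0.0118241 = 0.108739

x̄_st ≈ 5.052, SE ≈ 0.109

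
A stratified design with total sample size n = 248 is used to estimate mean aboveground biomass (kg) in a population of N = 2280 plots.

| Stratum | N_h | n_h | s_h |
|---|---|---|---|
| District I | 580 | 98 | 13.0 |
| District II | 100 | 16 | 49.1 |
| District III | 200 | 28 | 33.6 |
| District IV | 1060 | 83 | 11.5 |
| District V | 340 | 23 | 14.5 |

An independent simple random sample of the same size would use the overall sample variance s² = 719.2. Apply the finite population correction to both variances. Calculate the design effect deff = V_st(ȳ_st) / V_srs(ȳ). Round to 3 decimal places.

V̂(ȳ_st) = Σ W_h² (1 − n_h/N_h) s_h²/n_h, with W_h = N_h/N and N = 2280:
  stratum District I: (580/2280)²·(1 − 98/580)·13.0²/98 = 0.0927398
  stratum District II: (100/2280)²·(1 − 16/100)·49.1²/16 = 0.243474
  stratum District III: (200/2280)²·(1 − 28/200)·33.6²/28 = 0.266814
  stratum District IV: (1060/2280)²·(1 − 83/1060)·11.5²/83 = 0.31743
  stratum District V: (340/2280)²·(1 − 23/340)·14.5²/23 = 0.189529
V_st = 1.10999
V_srs = (1 − 248/2280)·719.2/248 = 2.58456
deff = V_st / V_srs = 1.10999/2.58456 = 0.4295

deff ≈ 0.429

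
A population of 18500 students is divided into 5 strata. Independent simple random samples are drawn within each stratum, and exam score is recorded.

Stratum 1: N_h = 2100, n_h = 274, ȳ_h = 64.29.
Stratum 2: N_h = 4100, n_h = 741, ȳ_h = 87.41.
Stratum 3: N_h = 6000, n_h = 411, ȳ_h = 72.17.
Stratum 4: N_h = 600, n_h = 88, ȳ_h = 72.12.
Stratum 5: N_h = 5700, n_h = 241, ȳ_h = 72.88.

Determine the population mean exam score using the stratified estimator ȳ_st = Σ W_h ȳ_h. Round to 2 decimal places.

ȳ_st ≈ 74.87

N = Σ N_h = 18500. Stratum weights W_h = N_h/N.
ȳ_st = (2100·64.29 + 4100·87.41 + 6000·72.17 + 600·72.12 + 5700·72.88) / 18500 = 74.8702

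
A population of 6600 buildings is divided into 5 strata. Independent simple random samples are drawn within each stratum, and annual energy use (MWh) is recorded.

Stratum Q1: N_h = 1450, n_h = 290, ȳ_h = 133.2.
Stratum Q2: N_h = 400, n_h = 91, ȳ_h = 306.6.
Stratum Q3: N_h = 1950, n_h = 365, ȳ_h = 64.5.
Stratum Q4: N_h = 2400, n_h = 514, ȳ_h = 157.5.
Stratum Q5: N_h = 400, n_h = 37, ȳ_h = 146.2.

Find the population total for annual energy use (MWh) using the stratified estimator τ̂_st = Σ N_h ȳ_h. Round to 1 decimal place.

τ̂_st ≈ 878035.0

τ̂_st = Σ N_h ȳ_h = 1450·133.2 + 400·306.6 + 1950·64.5 + 2400·157.5 + 400·146.2 = 878035.0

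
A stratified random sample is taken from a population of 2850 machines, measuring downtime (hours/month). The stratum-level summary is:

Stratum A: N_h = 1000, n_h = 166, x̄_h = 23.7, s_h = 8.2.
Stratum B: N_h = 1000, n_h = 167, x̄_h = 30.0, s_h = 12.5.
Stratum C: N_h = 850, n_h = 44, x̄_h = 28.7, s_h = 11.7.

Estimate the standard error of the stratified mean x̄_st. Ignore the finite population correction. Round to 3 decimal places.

SE(x̄_st) ≈ 0.665

V̂(x̄_st) = Σ W_h² s_h²/n_h, with W_h = N_h/N and N = 2850:
  stratum A: (1000/2850)²·8.2²/166 = 0.0498689
  stratum B: (1000/2850)²·12.5²/167 = 0.11519
  stratum C: (850/2850)²·11.7²/44 = 0.276737
V̂(x̄_st) = 0.441796
SE(x̄_st) = √0.441796 = 0.664677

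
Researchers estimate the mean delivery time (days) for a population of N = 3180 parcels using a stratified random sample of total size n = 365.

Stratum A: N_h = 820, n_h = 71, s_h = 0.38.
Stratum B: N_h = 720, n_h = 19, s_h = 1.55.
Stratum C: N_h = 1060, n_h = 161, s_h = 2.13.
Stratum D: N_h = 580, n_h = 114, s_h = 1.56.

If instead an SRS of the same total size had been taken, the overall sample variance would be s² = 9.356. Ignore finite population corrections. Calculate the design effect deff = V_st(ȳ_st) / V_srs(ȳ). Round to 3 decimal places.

deff ≈ 0.408

V̂(ȳ_st) = Σ W_h² s_h²/n_h, with W_h = N_h/N and N = 3180:
  stratum A: (820/3180)²·0.38²/71 = 0.000135233
  stratum B: (720/3180)²·1.55²/19 = 0.00648217
  stratum C: (1060/3180)²·2.13²/161 = 0.00313106
  stratum D: (580/3180)²·1.56²/114 = 0.000710143
V_st = 0.0104586
V_srs = s²/n = 9.356/365 = 0.0256329
deff = V_st / V_srs = 0.0104586/0.0256329 = 0.4080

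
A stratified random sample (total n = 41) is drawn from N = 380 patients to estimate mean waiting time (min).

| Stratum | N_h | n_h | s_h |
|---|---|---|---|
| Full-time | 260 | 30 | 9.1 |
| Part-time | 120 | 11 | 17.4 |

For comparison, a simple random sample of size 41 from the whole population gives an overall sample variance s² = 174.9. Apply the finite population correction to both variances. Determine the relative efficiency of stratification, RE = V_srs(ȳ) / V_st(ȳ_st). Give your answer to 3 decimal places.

RE ≈ 1.047

V̂(ȳ_st) = Σ W_h² (1 − n_h/N_h) s_h²/n_h, with W_h = N_h/N and N = 380:
  stratum Full-time: (260/380)²·(1 − 30/260)·9.1²/30 = 1.14313
  stratum Part-time: (120/380)²·(1 − 11/120)·17.4²/11 = 2.49314
V_st = 3.63627
V_srs = (1 − 41/380)·174.9/41 = 3.80559
Relative efficiency = V_srs / V_st = 3.80559/3.63627 = 1.0466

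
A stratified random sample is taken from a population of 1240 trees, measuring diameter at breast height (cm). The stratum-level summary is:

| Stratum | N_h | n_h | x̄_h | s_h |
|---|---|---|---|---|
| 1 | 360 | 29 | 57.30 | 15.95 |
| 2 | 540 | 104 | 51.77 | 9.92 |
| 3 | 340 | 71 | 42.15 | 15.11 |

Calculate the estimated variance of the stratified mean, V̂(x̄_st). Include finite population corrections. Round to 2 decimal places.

V̂(x̄_st) = Σ W_h² (1 − n_h/N_h) s_h²/n_h, with W_h = N_h/N and N = 1240:
  stratum 1: (360/1240)²·(1 − 29/360)·15.95²/29 = 0.679846
  stratum 2: (540/1240)²·(1 − 104/540)·9.92²/104 = 0.144886
  stratum 3: (340/1240)²·(1 − 71/340)·15.11²/71 = 0.191275
V̂(x̄_st) = 1.01601

V̂(x̄_st) ≈ 1.02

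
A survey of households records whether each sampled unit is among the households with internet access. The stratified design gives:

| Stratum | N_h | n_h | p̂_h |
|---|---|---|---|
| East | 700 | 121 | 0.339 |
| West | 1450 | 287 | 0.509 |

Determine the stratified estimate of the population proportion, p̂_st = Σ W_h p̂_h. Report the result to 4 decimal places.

p̂_st ≈ 0.4537

N = 2150; stratum weights W_h = N_h/N.
p̂_st = Σ W_h p̂_h = (700·0.339 + 1450·0.509)/2150 = 0.45365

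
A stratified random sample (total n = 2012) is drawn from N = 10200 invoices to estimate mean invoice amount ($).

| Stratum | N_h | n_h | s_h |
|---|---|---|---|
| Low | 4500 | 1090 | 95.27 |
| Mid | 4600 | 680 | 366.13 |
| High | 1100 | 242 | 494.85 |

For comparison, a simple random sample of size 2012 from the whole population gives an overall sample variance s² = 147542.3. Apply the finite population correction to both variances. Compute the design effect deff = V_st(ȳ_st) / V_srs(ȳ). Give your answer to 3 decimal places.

V̂(ȳ_st) = Σ W_h² (1 − n_h/N_h) s_h²/n_h, with W_h = N_h/N and N = 10200:
  stratum Low: (4500/10200)²·(1 − 1090/4500)·95.27²/1090 = 1.22815
  stratum Mid: (4600/10200)²·(1 − 680/4600)·366.13²/680 = 34.1669
  stratum High: (1100/10200)²·(1 − 242/1100)·494.85²/242 = 9.17934
V_st = 44.5744
V_srs = (1 − 2012/10200)·147542.3/2012 = 58.8662
deff = V_st / V_srs = 44.5744/58.8662 = 0.7572

deff ≈ 0.757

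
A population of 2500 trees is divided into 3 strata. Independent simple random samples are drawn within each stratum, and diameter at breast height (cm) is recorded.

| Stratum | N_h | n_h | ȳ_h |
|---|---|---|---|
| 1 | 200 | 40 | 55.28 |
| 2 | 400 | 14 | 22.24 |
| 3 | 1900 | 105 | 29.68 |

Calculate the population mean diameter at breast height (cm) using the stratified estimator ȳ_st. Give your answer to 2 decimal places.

ȳ_st ≈ 30.54

N = Σ N_h = 2500. Stratum weights W_h = N_h/N.
ȳ_st = (200·55.28 + 400·22.24 + 1900·29.68) / 2500 = 30.5376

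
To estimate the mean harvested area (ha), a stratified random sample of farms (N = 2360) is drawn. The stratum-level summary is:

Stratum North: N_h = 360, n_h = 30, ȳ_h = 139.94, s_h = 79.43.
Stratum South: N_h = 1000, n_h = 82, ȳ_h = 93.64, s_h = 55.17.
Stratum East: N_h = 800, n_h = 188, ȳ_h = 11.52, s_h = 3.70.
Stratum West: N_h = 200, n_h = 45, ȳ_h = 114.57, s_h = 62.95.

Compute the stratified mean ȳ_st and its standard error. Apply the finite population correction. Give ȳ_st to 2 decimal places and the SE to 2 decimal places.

ȳ_st = Σ W_h ȳ_h = (360·139.94 + 1000·93.64 + 800·11.52 + 200·114.57)/2360 = 74.63915
V̂(ȳ_st) = Σ W_h² (1 − n_h/N_h) s_h²/n_h, with W_h = N_h/N and N = 2360:
  stratum North: (360/2360)²·(1 − 30/360)·79.43²/30 = 4.4858
  stratum South: (1000/2360)²·(1 − 82/1000)·55.17²/82 = 6.11802
  stratum East: (800/2360)²·(1 − 188/800)·3.70²/188 = 0.00640122
  stratum West: (200/2360)²·(1 − 45/200)·62.95²/45 = 0.490136
V̂(ȳ_st) = 11.1004
SE(ȳ_st) = √11.1004 = 3.33172

ȳ_st ≈ 74.64, SE ≈ 3.33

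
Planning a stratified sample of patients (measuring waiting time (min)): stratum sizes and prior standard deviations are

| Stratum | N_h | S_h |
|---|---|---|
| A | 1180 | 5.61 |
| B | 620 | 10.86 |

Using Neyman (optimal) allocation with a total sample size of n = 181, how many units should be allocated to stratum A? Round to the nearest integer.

Neyman allocation: n_h = n · N_h S_h / Σ N_i S_i, with n = 181.
  stratum A: N_h·S_h = 1180·5.61 = 6619.80
  stratum B: N_h·S_h = 620·10.86 = 6733.20
Σ N_h S_h = 13353.00
n for stratum A = 181·6619.80/13353.00 = 89.731 → 90

90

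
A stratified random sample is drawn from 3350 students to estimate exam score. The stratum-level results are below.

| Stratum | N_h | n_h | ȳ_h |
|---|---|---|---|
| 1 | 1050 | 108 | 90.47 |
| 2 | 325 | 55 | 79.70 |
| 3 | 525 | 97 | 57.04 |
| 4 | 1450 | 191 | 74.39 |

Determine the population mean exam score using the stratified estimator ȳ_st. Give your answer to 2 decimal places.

N = Σ N_h = 3350. Stratum weights W_h = N_h/N.
ȳ_st = (1050·90.47 + 325·79.70 + 525·57.04 + 1450·74.39) / 3350 = 77.2261

ȳ_st ≈ 77.23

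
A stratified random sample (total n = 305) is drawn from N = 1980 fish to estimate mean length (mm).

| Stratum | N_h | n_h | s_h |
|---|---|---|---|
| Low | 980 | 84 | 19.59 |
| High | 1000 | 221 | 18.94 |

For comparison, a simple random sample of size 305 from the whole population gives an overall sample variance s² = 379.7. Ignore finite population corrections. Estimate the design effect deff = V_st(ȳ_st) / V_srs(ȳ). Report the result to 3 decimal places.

V̂(ȳ_st) = Σ W_h² s_h²/n_h, with W_h = N_h/N and N = 1980:
  stratum Low: (980/1980)²·19.59²/84 = 1.11921
  stratum High: (1000/1980)²·18.94²/221 = 0.414035
V_st = 1.53324
V_srs = s²/n = 379.7/305 = 1.24492
deff = V_st / V_srs = 1.53324/1.24492 = 1.2316

deff ≈ 1.232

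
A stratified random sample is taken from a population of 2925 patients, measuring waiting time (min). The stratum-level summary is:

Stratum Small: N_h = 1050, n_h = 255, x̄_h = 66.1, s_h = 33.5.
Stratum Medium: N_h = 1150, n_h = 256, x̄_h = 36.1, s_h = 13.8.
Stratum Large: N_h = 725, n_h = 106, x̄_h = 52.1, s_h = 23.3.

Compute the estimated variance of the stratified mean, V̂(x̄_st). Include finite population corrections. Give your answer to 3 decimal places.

V̂(x̄_st) = Σ W_h² (1 − n_h/N_h) s_h²/n_h, with W_h = N_h/N and N = 2925:
  stratum Small: (1050/2925)²·(1 − 255/1050)·33.5²/255 = 0.429392
  stratum Medium: (1150/2925)²·(1 − 256/1150)·13.8²/256 = 0.0893927
  stratum Large: (725/2925)²·(1 − 106/725)·23.3²/106 = 0.268648
V̂(x̄_st) = 0.787432

V̂(x̄_st) ≈ 0.787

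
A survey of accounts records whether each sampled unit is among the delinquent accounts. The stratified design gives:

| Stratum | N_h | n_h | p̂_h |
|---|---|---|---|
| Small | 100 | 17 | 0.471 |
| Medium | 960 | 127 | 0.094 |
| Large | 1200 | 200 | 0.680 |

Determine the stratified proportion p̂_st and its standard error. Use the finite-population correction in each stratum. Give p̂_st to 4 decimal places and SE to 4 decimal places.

p̂_st ≈ 0.4218, SE ≈ 0.0197

N = 2260; stratum weights W_h = N_h/N.
p̂_st = Σ W_h p̂_h = (100·0.471 + 960·0.094 + 1200·0.680)/2260 = 0.42183
V̂(p̂_st) = Σ W_h² (1 − n_h/N_h) p̂_h(1−p̂_h)/(n_h−1):
  stratum Small: (100/2260)²·(1 − 17/100)·0.471·0.529/16 = 2.53057e-05
  stratum Medium: (960/2260)²·(1 − 127/960)·0.094·0.906/126 = 0.000105824
  stratum Large: (1200/2260)²·(1 − 200/1200)·0.680·0.320/199 = 0.000256904
V̂(p̂_st) = 0.000388033; SE = √V̂ = 0.0196986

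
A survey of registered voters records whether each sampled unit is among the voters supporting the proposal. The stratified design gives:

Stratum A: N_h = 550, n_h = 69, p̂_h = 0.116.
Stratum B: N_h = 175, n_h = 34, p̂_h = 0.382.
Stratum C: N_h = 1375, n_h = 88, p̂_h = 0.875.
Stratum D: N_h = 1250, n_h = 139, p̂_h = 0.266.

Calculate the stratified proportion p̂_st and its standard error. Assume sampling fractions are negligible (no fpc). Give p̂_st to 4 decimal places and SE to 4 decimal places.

N = 3350; stratum weights W_h = N_h/N.
p̂_st = Σ W_h p̂_h = (550·0.116 + 175·0.382 + 1375·0.875 + 1250·0.266)/3350 = 0.49740
V̂(p̂_st) = Σ W_h² p̂_h(1−p̂_h)/(n_h−1):
  stratum A: (550/3350)²·0.116·0.884/68 = 4.06478e-05
  stratum B: (175/3350)²·0.382·0.618/33 = 1.9522e-05
  stratum C: (1375/3350)²·0.875·0.125/87 = 0.000211794
  stratum D: (1250/3350)²·0.266·0.734/138 = 0.000196983
V̂(p̂_st) = 0.000468947; SE = √V̂ = 0.0216552

p̂_st ≈ 0.4974, SE ≈ 0.0217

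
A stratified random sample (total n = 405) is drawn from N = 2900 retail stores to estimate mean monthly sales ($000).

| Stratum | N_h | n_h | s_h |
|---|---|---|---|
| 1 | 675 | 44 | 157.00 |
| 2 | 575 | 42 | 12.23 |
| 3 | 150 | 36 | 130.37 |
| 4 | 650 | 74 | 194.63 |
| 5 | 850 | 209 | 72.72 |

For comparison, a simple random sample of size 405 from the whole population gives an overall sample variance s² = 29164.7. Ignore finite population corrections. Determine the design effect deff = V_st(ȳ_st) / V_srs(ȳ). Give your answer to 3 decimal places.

deff ≈ 0.828

V̂(ȳ_st) = Σ W_h² s_h²/n_h, with W_h = N_h/N and N = 2900:
  stratum 1: (675/2900)²·157.00²/44 = 30.35
  stratum 2: (575/2900)²·12.23²/42 = 0.140005
  stratum 3: (150/2900)²·130.37²/36 = 1.2631
  stratum 4: (650/2900)²·194.63²/74 = 25.7169
  stratum 5: (850/2900)²·72.72²/209 = 2.17372
V_st = 59.6437
V_srs = s²/n = 29164.7/405 = 72.0116
deff = V_st / V_srs = 59.6437/72.0116 = 0.8283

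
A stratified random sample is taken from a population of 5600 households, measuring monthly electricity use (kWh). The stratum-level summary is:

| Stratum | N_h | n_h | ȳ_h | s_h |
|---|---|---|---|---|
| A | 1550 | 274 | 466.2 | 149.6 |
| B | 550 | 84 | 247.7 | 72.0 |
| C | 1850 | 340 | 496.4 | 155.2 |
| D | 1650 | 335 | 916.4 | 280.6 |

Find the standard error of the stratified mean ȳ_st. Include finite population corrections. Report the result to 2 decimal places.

V̂(ȳ_st) = Σ W_h² (1 − n_h/N_h) s_h²/n_h, with W_h = N_h/N and N = 5600:
  stratum A: (1550/5600)²·(1 − 274/1550)·149.6²/274 = 5.15132
  stratum B: (550/5600)²·(1 − 84/550)·72.0²/84 = 0.50438
  stratum C: (1850/5600)²·(1 − 340/1850)·155.2²/340 = 6.31069
  stratum D: (1650/5600)²·(1 − 335/1650)·280.6²/335 = 16.2616
V̂(ȳ_st) = 28.228
SE(ȳ_st) = √28.228 = 5.31301

SE(ȳ_st) ≈ 5.31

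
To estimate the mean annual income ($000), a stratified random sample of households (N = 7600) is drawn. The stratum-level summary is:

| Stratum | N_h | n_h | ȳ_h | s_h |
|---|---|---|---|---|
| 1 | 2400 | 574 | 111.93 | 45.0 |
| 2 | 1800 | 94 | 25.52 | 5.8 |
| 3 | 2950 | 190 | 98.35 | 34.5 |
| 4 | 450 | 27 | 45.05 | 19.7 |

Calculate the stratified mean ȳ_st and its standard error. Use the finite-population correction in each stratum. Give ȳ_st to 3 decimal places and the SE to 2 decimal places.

ȳ_st ≈ 82.233, SE ≈ 1.10

ȳ_st = Σ W_h ȳ_h = (2400·111.93 + 1800·25.52 + 2950·98.35 + 450·45.05)/7600 = 82.23329
V̂(ȳ_st) = Σ W_h² (1 − n_h/N_h) s_h²/n_h, with W_h = N_h/N and N = 7600:
  stratum 1: (2400/7600)²·(1 − 574/2400)·45.0²/574 = 0.267669
  stratum 2: (1800/7600)²·(1 − 94/1800)·5.8²/94 = 0.0190262
  stratum 3: (2950/7600)²·(1 − 190/2950)·34.5²/190 = 0.883057
  stratum 4: (450/7600)²·(1 − 27/450)·19.7²/27 = 0.047369
V̂(ȳ_st) = 1.21712
SE(ȳ_st) = √1.21712 = 1.10323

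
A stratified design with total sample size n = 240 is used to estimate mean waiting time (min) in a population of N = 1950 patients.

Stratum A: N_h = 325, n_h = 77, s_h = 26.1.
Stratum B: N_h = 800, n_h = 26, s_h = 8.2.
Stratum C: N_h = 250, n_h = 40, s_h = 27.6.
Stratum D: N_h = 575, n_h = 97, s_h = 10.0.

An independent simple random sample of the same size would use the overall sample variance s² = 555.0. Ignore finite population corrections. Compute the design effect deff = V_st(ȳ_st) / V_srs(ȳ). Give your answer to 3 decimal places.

deff ≈ 0.469

V̂(ȳ_st) = Σ W_h² s_h²/n_h, with W_h = N_h/N and N = 1950:
  stratum A: (325/1950)²·26.1²/77 = 0.245747
  stratum B: (800/1950)²·8.2²/26 = 0.435276
  stratum C: (250/1950)²·27.6²/40 = 0.313018
  stratum D: (575/1950)²·10.0²/97 = 0.0896385
V_st = 1.08368
V_srs = s²/n = 555.0/240 = 2.3125
deff = V_st / V_srs = 1.08368/2.3125 = 0.4686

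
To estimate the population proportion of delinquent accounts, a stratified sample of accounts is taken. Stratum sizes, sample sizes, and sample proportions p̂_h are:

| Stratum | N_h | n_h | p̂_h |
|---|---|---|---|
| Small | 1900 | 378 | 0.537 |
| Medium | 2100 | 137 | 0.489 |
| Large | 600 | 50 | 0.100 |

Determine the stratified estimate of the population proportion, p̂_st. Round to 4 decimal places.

p̂_st ≈ 0.4581

N = 4600; stratum weights W_h = N_h/N.
p̂_st = Σ W_h p̂_h = (1900·0.537 + 2100·0.489 + 600·0.100)/4600 = 0.45809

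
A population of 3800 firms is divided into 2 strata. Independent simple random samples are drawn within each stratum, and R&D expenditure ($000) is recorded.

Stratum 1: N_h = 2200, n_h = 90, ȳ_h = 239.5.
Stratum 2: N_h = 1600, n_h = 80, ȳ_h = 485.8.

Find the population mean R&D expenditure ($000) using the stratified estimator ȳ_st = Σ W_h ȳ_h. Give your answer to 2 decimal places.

N = Σ N_h = 3800. Stratum weights W_h = N_h/N.
ȳ_st = (2200·239.5 + 1600·485.8) / 3800 = 343.2053

ȳ_st ≈ 343.21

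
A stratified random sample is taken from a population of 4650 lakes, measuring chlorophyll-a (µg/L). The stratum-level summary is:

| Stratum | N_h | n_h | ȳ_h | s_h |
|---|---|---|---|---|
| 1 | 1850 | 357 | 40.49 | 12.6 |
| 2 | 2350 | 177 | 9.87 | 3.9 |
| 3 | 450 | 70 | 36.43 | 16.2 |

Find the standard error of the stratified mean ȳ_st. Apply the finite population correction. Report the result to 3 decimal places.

SE(ȳ_st) ≈ 0.327

V̂(ȳ_st) = Σ W_h² (1 − n_h/N_h) s_h²/n_h, with W_h = N_h/N and N = 4650:
  stratum 1: (1850/4650)²·(1 − 357/1850)·12.6²/357 = 0.0568066
  stratum 2: (2350/4650)²·(1 − 177/2350)·3.9²/177 = 0.0202945
  stratum 3: (450/4650)²·(1 − 70/450)·16.2²/70 = 0.0296498
V̂(ȳ_st) = 0.106751
SE(ȳ_st) = √0.106751 = 0.326727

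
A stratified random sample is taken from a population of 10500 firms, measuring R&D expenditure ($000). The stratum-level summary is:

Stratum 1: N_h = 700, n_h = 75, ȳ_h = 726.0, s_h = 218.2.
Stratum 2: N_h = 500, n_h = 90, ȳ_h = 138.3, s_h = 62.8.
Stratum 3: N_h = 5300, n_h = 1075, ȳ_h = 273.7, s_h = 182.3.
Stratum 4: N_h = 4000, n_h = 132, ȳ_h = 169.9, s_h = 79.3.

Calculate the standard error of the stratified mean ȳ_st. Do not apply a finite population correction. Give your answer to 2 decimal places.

V̂(ȳ_st) = Σ W_h² s_h²/n_h, with W_h = N_h/N and N = 10500:
  stratum 1: (700/10500)²·218.2²/75 = 2.82141
  stratum 2: (500/10500)²·62.8²/90 = 0.0993661
  stratum 3: (5300/10500)²·182.3²/1075 = 7.87659
  stratum 4: (4000/10500)²·79.3²/132 = 6.91375
V̂(ȳ_st) = 17.7111
SE(ȳ_st) = √17.7111 = 4.20846

SE(ȳ_st) ≈ 4.21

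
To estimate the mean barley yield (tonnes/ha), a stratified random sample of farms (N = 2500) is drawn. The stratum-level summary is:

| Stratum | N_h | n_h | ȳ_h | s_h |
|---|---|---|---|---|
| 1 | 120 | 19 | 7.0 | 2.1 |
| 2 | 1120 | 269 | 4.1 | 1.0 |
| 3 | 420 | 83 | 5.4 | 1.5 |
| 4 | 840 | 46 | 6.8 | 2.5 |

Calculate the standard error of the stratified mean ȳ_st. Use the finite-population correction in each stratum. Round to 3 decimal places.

V̂(ȳ_st) = Σ W_h² (1 − n_h/N_h) s_h²/n_h, with W_h = N_h/N and N = 2500:
  stratum 1: (120/2500)²·(1 − 19/120)·2.1²/19 = 0.000450099
  stratum 2: (1120/2500)²·(1 − 269/1120)·1.0²/269 = 0.000566912
  stratum 3: (420/2500)²·(1 − 83/420)·1.5²/83 = 0.000613908
  stratum 4: (840/2500)²·(1 − 46/840)·2.5²/46 = 0.0144991
V̂(ȳ_st) = 0.01613
SE(ȳ_st) = √0.01613 = 0.127004

SE(ȳ_st) ≈ 0.127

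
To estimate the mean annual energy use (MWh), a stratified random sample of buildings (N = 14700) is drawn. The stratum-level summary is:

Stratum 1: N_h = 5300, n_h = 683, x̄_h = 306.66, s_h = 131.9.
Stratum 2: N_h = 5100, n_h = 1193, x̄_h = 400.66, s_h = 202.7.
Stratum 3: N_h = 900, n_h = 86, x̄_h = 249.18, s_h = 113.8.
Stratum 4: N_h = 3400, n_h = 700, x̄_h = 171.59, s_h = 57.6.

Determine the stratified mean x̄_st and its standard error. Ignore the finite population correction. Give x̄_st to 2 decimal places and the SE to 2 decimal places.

x̄_st = Σ W_h x̄_h = (5300·306.66 + 5100·400.66 + 900·249.18 + 3400·171.59)/14700 = 304.51238
V̂(x̄_st) = Σ W_h² s_h²/n_h, with W_h = N_h/N and N = 14700:
  stratum 1: (5300/14700)²·131.9²/683 = 3.3112
  stratum 2: (5100/14700)²·202.7²/1193 = 4.14546
  stratum 3: (900/14700)²·113.8²/86 = 0.564464
  stratum 4: (3400/14700)²·57.6²/700 = 0.253554
V̂(x̄_st) = 8.27468
SE(x̄_st) = √8.27468 = 2.87657

x̄_st ≈ 304.51, SE ≈ 2.88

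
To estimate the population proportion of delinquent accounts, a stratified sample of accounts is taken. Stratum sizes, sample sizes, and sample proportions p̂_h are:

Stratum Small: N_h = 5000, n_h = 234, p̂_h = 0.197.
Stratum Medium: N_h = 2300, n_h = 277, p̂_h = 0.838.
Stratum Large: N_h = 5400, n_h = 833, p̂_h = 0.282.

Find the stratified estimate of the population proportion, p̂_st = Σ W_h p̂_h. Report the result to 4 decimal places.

N = 12700; stratum weights W_h = N_h/N.
p̂_st = Σ W_h p̂_h = (5000·0.197 + 2300·0.838 + 5400·0.282)/12700 = 0.34923

p̂_st ≈ 0.3492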